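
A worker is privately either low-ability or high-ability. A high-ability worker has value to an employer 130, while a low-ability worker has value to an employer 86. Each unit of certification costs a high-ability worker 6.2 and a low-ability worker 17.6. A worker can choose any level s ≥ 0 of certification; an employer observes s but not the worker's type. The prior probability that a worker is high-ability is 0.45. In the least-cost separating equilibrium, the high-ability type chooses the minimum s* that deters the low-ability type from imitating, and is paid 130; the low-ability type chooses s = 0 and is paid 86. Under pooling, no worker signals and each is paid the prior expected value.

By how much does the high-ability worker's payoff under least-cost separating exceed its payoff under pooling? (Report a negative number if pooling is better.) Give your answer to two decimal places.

8.70

Least-cost separating signal: s* solves 86 = 130 − 17.6·s*, so s* = (130 − 86)/17.6 = 2.5.
High-ability type's separating payoff: 130 − 6.2 × s* = 130 − 6.2 × (130 − 86)/17.6 = 130 − 272.8/17.6 = 114.5.
Pooling payoff: 0.45 × 130 + 0.55 × 86 = 105.8.
Difference: 114.5 − 105.8 = 8.70.
The high-ability type prefers to separate.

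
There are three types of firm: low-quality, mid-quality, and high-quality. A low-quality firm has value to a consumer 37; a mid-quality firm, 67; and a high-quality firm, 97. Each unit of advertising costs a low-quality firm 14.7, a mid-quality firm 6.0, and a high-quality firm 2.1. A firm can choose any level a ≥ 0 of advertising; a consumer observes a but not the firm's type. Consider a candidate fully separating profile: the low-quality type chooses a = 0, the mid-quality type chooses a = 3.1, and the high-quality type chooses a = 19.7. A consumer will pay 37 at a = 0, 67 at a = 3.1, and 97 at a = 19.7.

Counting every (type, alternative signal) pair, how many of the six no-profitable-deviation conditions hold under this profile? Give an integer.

5

Low-quality (own payoff 37): to a=3.1 gives 67 − 14.7×3.1 = 21.43 → no gain ✓; to a=19.7 gives 97 − 14.7×19.7 = -192.59 → no gain ✓.
High-quality (own payoff 97 − 2.1×19.7 = 55.63): to a=0 gives 37 → no gain ✓; to a=3.1 gives 67 − 2.1×3.1 = 60.49 → profitable ✗.
Mid-quality (own payoff 67 − 6.0×3.1 = 48.4): to a=0 gives 37 → no gain ✓; to a=19.7 gives 97 − 6.0×19.7 = -21.2 → no gain ✓.
5 of the 6 constraints hold; not an equilibrium.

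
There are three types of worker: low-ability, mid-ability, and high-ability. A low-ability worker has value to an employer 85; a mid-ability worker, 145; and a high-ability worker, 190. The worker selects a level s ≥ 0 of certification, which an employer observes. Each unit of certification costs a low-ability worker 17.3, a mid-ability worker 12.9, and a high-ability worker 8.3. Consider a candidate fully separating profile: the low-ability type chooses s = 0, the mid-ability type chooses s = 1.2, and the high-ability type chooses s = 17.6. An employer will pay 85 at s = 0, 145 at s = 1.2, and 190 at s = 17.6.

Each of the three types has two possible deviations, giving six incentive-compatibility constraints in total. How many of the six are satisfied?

3

High-ability (own payoff 190 − 8.3×17.6 = 43.92): to s=0 gives 85 → profitable ✗; to s=1.2 gives 145 − 8.3×1.2 = 135.04 → profitable ✗.
Mid-ability (own payoff 145 − 12.9×1.2 = 129.52): to s=0 gives 85 → no gain ✓; to s=17.6 gives 190 − 12.9×17.6 = -37.04 → no gain ✓.
Low-ability (own payoff 85): to s=1.2 gives 145 − 17.3×1.2 = 124.24 → profitable ✗; to s=17.6 gives 190 − 17.3×17.6 = -114.48 → no gain ✓.
3 of the 6 constraints hold; not an equilibrium.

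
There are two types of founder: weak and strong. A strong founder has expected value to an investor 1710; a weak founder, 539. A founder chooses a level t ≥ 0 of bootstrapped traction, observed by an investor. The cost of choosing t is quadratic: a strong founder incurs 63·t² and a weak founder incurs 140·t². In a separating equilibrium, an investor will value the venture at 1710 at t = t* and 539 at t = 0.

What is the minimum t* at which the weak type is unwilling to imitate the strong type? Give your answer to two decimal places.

The weak type at t = 0 receives 539; imitating at t* yields 1710 − 140·t*².
Indifference: 539 = 1710 − 140·t*², so t*² = (1710 − 539) / 140 ≈ 8.3643.
t* = √8.3643 ≈ 2.89.

2.89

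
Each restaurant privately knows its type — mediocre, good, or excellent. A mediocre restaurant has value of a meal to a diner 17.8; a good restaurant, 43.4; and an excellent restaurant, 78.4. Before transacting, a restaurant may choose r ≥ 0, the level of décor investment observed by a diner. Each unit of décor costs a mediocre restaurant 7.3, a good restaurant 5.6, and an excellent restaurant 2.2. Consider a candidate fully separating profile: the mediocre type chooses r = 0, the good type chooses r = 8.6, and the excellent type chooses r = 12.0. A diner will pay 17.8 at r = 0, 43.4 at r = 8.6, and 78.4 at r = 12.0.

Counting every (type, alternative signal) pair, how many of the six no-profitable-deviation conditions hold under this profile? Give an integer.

Excellent (own payoff 78.4 − 2.2×12.0 = 52): to r=0 gives 17.8 → no gain ✓; to r=8.6 gives 43.4 − 2.2×8.6 = 24.48 → no gain ✓.
Mediocre (own payoff 17.8): to r=8.6 gives 43.4 − 7.3×8.6 = -19.38 → no gain ✓; to r=12.0 gives 78.4 − 7.3×12.0 = -9.2 → no gain ✓.
Good (own payoff 43.4 − 5.6×8.6 = -4.76): to r=0 gives 17.8 → profitable ✗; to r=12.0 gives 78.4 − 5.6×12.0 = 11.2 → profitable ✗.
4 of the 6 constraints hold; not an equilibrium.

4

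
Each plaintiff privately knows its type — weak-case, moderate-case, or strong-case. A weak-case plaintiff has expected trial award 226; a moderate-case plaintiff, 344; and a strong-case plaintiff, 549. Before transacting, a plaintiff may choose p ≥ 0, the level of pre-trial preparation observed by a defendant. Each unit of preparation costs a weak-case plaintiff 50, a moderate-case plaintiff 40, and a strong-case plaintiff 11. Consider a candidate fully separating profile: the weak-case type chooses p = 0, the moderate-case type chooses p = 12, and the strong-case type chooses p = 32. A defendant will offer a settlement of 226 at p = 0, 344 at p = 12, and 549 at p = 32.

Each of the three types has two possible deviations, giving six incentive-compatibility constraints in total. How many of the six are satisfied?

3

Strong-case (own payoff 549 − 11×32 = 197): to p=0 gives 226 → profitable ✗; to p=12 gives 344 − 11×12 = 212 → profitable ✗.
Moderate-case (own payoff 344 − 40×12 = -136): to p=0 gives 226 → profitable ✗; to p=32 gives 549 − 40×32 = -731 → no gain ✓.
Weak-case (own payoff 226): to p=12 gives 344 − 50×12 = -256 → no gain ✓; to p=32 gives 549 − 50×32 = -1051 → no gain ✓.
3 of the 6 constraints hold; not an equilibrium.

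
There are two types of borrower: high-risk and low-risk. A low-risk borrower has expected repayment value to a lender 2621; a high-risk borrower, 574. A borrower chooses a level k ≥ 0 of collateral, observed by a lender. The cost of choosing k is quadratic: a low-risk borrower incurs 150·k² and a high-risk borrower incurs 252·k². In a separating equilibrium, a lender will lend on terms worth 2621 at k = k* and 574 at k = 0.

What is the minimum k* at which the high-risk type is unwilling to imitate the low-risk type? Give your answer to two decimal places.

The high-risk type at k = 0 receives 574; imitating at k* yields 2621 − 252·k*².
Indifference: 574 = 2621 − 252·k*², so k*² = (2621 − 574) / 252 ≈ 8.1230.
k* = √8.1230 ≈ 2.85.

2.85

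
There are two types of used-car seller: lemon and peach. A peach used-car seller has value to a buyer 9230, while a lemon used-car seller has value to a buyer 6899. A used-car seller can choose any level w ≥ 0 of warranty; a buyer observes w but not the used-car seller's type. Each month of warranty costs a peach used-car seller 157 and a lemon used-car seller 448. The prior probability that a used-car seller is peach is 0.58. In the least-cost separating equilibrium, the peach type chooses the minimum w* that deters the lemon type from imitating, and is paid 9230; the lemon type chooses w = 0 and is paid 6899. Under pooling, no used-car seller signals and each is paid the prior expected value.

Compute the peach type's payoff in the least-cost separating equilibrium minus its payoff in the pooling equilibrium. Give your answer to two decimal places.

Least-cost separating signal: w* solves 6899 = 9230 − 448·w*, so w* = (9230 − 6899)/448 ≈ 5.2031.
Peach type's separating payoff: 9230 − 157 × w* = 9230 − 157 × (9230 − 6899)/448 = 9230 − 365967/448 ≈ 8413.1094.
Pooling payoff: 0.58 × 9230 + 0.42 × 6899 = 8250.98.
Difference: 8413.1094 − 8250.98 = 162.1294, i.e. 162.13 to two decimal places.
The peach type prefers to separate.

162.13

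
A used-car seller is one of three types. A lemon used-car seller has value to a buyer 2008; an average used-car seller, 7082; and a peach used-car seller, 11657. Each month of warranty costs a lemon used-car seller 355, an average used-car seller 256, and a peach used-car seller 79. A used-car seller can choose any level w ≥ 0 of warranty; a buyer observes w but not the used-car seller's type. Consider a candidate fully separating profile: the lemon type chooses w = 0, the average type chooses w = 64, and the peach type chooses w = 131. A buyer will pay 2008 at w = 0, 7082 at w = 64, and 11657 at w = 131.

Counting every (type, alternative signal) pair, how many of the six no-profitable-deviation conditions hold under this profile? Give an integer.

3

Peach (own payoff 11657 − 79×131 = 1308): to w=0 gives 2008 → profitable ✗; to w=64 gives 7082 − 79×64 = 2026 → profitable ✗.
Lemon (own payoff 2008): to w=64 gives 7082 − 355×64 = -15638 → no gain ✓; to w=131 gives 11657 − 355×131 = -34848 → no gain ✓.
Average (own payoff 7082 − 256×64 = -9302): to w=0 gives 2008 → profitable ✗; to w=131 gives 11657 − 256×131 = -21879 → no gain ✓.
3 of the 6 constraints hold; not an equilibrium.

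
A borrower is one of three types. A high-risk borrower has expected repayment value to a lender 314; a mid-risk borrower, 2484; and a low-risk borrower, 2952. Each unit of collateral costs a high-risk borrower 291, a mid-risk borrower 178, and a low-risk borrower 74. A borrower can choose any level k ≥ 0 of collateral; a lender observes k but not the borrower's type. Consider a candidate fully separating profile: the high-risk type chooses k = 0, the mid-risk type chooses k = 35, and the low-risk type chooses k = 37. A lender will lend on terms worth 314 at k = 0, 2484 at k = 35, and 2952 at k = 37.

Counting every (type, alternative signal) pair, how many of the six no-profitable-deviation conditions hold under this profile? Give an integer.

3

High-risk (own payoff 314): to k=35 gives 2484 − 291×35 = -7701 → no gain ✓; to k=37 gives 2952 − 291×37 = -7815 → no gain ✓.
Low-risk (own payoff 2952 − 74×37 = 214): to k=0 gives 314 → profitable ✗; to k=35 gives 2484 − 74×35 = -106 → no gain ✓.
Mid-risk (own payoff 2484 − 178×35 = -3746): to k=0 gives 314 → profitable ✗; to k=37 gives 2952 − 178×37 = -3634 → profitable ✗.
3 of the 6 constraints hold; not an equilibrium.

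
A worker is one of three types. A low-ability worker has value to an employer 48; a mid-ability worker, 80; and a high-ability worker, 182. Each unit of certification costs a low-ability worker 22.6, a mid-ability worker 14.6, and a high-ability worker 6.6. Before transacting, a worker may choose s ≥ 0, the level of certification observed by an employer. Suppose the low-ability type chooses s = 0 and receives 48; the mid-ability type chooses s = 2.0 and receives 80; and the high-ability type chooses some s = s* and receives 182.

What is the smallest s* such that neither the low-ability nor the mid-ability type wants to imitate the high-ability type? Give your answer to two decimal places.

Low-ability type (on-path payoff 48) won't mimic when 48 ≥ 182 − 22.6·s*, i.e. s* ≥ 5.93.
Mid-ability type (on-path payoff 80 − 14.6×2.0 = 50.8) won't mimic when 50.8 ≥ 182 − 14.6·s*, i.e. s* ≥ 8.99.
Both must hold, so s* = max(5.93, 8.99) = 8.99. The mid-ability type's constraint binds.

8.99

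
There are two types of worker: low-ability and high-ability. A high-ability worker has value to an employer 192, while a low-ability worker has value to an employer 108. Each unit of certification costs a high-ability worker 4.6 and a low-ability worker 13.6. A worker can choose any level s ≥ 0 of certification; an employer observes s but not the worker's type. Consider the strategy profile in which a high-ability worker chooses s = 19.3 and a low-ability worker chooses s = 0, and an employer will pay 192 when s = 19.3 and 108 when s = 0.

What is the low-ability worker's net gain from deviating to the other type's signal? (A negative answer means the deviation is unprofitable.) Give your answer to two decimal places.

-178.48

Playing s = 0 the low-ability worker receives 108.
Deviating to s = 19.3 brings payment 192 at cost 13.6 × 19.3 = 262.48, netting -70.48.
Gain from deviating: -70.48 − 108 = -178.48.
The gain is negative, so the low-ability type's incentive-compatibility constraint is satisfied.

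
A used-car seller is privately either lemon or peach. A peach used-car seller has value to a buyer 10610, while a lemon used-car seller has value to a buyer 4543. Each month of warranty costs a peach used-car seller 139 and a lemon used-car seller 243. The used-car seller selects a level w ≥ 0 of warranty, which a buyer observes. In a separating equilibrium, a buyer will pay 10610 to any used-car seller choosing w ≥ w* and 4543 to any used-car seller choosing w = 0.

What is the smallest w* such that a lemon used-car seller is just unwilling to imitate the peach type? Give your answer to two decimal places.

24.97

A lemon used-car seller choosing w = 0 receives 4543.
Imitating at w* instead would pay 10610 at cost 243·w*, netting 10610 − 243·w*.
Indifference: 4543 = 10610 − 243·w*, so w* = (10610 − 4543) / 243 ≈ 24.97.
At w* the lemon type's incentive constraint just binds; the peach type strictly prefers w* since its per-unit cost is lower.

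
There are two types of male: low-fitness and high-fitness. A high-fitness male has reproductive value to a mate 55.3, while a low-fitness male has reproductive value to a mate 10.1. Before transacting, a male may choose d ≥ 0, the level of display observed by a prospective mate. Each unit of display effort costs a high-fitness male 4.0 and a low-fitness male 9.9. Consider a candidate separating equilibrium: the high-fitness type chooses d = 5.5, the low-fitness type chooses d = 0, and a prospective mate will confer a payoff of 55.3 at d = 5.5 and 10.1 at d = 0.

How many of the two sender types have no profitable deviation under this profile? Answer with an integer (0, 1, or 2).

High-fitness type: signal → 55.3 − 4.0 × 5.5 = 33.3; deviate to 0 → 10.1. IC holds (33.3 ≥ 10.1).
Low-fitness type: stay at 0 → 10.1; mimic → 55.3 − 9.9 × 5.5 = 0.85. IC holds (10.1 ≥ 0.85).
2 of 2 constraints hold, so this is a separating equilibrium.

2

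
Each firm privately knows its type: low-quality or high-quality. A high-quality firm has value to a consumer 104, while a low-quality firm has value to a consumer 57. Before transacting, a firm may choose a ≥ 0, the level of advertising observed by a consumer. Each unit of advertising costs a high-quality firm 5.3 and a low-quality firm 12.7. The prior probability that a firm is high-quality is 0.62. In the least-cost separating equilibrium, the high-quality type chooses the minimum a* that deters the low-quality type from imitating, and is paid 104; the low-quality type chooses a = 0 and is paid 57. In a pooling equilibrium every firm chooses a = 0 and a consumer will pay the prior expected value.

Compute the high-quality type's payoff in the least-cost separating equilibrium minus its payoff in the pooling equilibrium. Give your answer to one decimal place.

Least-cost separating signal: a* solves 57 = 104 − 12.7·a*, so a* = (104 − 57)/12.7 ≈ 3.7008.
High-quality type's separating payoff: 104 − 5.3 × a* = 104 − 5.3 × (104 − 57)/12.7 = 104 − 249.1/12.7 ≈ 84.386.
Pooling payoff: 0.62 × 104 + 0.38 × 57 = 86.14.
Difference: 84.386 − 86.14 = -1.754, i.e. -1.8 to one decimal place.
The high-quality type would prefer the pooling outcome.

-1.8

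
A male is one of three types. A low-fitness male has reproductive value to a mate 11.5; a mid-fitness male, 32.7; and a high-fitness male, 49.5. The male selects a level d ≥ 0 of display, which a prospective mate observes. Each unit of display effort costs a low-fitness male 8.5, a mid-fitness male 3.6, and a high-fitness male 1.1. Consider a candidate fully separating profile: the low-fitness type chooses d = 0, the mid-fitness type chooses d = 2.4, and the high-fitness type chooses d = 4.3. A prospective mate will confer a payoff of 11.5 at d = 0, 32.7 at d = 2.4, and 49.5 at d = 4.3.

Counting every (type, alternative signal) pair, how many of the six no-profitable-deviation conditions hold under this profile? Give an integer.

3

High-fitness (own payoff 49.5 − 1.1×4.3 = 44.77): to d=0 gives 11.5 → no gain ✓; to d=2.4 gives 32.7 − 1.1×2.4 = 30.06 → no gain ✓.
Mid-fitness (own payoff 32.7 − 3.6×2.4 = 24.06): to d=0 gives 11.5 → no gain ✓; to d=4.3 gives 49.5 − 3.6×4.3 = 34.02 → profitable ✗.
Low-fitness (own payoff 11.5): to d=2.4 gives 32.7 − 8.5×2.4 = 12.3 → profitable ✗; to d=4.3 gives 49.5 − 8.5×4.3 = 12.95 → profitable ✗.
3 of the 6 constraints hold; not an equilibrium.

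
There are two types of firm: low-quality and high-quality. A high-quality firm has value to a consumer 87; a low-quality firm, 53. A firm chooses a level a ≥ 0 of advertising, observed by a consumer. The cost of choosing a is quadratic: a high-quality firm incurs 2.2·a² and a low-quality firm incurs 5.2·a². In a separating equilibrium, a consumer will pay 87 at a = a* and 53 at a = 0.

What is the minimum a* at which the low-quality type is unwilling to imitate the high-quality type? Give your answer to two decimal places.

2.56

The low-quality type at a = 0 receives 53; imitating at a* yields 87 − 5.2·a*².
Indifference: 53 = 87 − 5.2·a*², so a*² = (87 − 53) / 5.2 ≈ 6.5385.
a* = √6.5385 ≈ 2.56.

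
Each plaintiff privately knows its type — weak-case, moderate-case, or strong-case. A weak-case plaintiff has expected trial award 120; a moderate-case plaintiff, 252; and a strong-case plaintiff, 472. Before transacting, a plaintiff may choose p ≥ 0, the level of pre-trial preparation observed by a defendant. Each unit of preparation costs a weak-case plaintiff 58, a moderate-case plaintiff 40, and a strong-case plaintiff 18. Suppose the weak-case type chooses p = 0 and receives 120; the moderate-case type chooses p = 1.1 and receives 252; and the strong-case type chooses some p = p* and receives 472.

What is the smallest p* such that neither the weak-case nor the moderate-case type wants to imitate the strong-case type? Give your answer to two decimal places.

Moderate-case type (on-path payoff 252 − 40×1.1 = 208) won't mimic when 208 ≥ 472 − 40·p*, i.e. p* ≥ 6.60.
Weak-case type (on-path payoff 120) won't mimic when 120 ≥ 472 − 58·p*, i.e. p* ≥ 6.07.
Both must hold, so p* = max(6.07, 6.60) = 6.60. The moderate-case type's constraint binds.

6.60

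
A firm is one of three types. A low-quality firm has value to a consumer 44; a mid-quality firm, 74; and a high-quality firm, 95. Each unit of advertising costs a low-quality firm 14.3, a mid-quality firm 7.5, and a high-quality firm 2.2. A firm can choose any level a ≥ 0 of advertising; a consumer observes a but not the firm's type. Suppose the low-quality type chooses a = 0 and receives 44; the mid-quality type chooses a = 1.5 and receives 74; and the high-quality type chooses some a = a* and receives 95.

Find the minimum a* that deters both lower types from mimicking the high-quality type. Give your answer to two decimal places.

Low-quality type (on-path payoff 44) won't mimic when 44 ≥ 95 − 14.3·a*, i.e. a* ≥ 3.57.
Mid-quality type (on-path payoff 74 − 7.5×1.5 = 62.75) won't mimic when 62.75 ≥ 95 − 7.5·a*, i.e. a* ≥ 4.30.
Both must hold, so a* = max(3.57, 4.30) = 4.30. The mid-quality type's constraint binds.

4.30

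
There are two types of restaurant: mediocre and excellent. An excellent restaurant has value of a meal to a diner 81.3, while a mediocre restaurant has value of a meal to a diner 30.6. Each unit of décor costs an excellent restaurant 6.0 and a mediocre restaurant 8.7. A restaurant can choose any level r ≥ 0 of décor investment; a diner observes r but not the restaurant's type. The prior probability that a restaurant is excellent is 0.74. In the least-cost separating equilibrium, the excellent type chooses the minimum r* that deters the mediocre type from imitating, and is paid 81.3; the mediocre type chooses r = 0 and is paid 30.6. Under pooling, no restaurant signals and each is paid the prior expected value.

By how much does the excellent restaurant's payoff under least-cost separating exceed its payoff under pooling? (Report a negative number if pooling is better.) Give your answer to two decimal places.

-21.78

Least-cost separating signal: r* solves 30.6 = 81.3 − 8.7·r*, so r* = (81.3 − 30.6)/8.7 ≈ 5.8276.
Excellent type's separating payoff: 81.3 − 6.0 × r* = 81.3 − 6.0 × (81.3 − 30.6)/8.7 = 81.3 − 304.2/8.7 ≈ 46.3345.
Pooling payoff: 0.74 × 81.3 + 0.26 × 30.6 = 68.118.
Difference: 46.3345 − 68.118 = -21.7835, i.e. -21.78 to two decimal places.
The excellent type would prefer the pooling outcome.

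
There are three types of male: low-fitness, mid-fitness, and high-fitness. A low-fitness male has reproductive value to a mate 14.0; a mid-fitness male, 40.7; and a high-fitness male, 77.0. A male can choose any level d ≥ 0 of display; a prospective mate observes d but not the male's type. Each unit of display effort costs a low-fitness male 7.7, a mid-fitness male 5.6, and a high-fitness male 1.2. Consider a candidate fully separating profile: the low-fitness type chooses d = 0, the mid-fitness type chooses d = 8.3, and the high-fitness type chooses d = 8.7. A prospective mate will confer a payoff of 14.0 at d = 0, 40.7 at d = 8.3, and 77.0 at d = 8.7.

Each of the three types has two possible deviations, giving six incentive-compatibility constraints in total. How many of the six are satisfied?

High-fitness (own payoff 77.0 − 1.2×8.7 = 66.56): to d=0 gives 14.0 → no gain ✓; to d=8.3 gives 40.7 − 1.2×8.3 = 30.74 → no gain ✓.
Low-fitness (own payoff 14.0): to d=8.3 gives 40.7 − 7.7×8.3 = -23.21 → no gain ✓; to d=8.7 gives 77.0 − 7.7×8.7 = 10.01 → no gain ✓.
Mid-fitness (own payoff 40.7 − 5.6×8.3 = -5.78): to d=0 gives 14.0 → profitable ✗; to d=8.7 gives 77.0 − 5.6×8.7 = 28.28 → profitable ✗.
4 of the 6 constraints hold; not an equilibrium.

4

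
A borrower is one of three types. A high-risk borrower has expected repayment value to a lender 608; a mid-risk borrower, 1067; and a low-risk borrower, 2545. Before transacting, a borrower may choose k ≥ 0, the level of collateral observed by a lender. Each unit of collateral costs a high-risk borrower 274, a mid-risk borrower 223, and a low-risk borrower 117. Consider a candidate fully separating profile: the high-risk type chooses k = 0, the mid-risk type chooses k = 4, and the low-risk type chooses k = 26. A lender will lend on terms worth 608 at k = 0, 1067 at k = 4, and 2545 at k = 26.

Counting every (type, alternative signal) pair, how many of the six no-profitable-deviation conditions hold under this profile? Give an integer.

3

Mid-risk (own payoff 1067 − 223×4 = 175): to k=0 gives 608 → profitable ✗; to k=26 gives 2545 − 223×26 = -3253 → no gain ✓.
High-risk (own payoff 608): to k=4 gives 1067 − 274×4 = -29 → no gain ✓; to k=26 gives 2545 − 274×26 = -4579 → no gain ✓.
Low-risk (own payoff 2545 − 117×26 = -497): to k=0 gives 608 → profitable ✗; to k=4 gives 1067 − 117×4 = 599 → profitable ✗.
3 of the 6 constraints hold; not an equilibrium.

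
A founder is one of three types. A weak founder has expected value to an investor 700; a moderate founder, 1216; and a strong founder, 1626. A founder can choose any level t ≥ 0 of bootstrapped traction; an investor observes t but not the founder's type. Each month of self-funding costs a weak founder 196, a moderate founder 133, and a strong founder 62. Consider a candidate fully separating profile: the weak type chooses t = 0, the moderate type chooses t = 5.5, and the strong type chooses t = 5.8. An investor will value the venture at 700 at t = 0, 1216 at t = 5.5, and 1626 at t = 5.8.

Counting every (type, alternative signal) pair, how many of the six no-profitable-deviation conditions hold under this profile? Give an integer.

4

Weak (own payoff 700): to t=5.5 gives 1216 − 196×5.5 = 138 → no gain ✓; to t=5.8 gives 1626 − 196×5.8 = 489.2 → no gain ✓.
Strong (own payoff 1626 − 62×5.8 = 1266.4): to t=0 gives 700 → no gain ✓; to t=5.5 gives 1216 − 62×5.5 = 875 → no gain ✓.
Moderate (own payoff 1216 − 133×5.5 = 484.5): to t=0 gives 700 → profitable ✗; to t=5.8 gives 1626 − 133×5.8 = 854.6 → profitable ✗.
4 of the 6 constraints hold; not an equilibrium.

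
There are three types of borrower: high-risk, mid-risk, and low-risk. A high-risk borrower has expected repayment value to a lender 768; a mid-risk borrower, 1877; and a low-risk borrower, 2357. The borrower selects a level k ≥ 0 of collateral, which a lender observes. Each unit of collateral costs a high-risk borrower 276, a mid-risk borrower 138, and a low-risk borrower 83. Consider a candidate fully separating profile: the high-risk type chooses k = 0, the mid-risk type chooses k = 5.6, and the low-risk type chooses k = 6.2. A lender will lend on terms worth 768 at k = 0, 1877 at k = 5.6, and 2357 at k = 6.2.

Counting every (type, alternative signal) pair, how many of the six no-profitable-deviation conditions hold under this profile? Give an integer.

High-risk (own payoff 768): to k=5.6 gives 1877 − 276×5.6 = 331.4 → no gain ✓; to k=6.2 gives 2357 − 276×6.2 = 645.8 → no gain ✓.
Mid-risk (own payoff 1877 − 138×5.6 = 1104.2): to k=0 gives 768 → no gain ✓; to k=6.2 gives 2357 − 138×6.2 = 1501.4 → profitable ✗.
Low-risk (own payoff 2357 − 83×6.2 = 1842.4): to k=0 gives 768 → no gain ✓; to k=5.6 gives 1877 − 83×5.6 = 1412.2 → no gain ✓.
5 of the 6 constraints hold; not an equilibrium.

5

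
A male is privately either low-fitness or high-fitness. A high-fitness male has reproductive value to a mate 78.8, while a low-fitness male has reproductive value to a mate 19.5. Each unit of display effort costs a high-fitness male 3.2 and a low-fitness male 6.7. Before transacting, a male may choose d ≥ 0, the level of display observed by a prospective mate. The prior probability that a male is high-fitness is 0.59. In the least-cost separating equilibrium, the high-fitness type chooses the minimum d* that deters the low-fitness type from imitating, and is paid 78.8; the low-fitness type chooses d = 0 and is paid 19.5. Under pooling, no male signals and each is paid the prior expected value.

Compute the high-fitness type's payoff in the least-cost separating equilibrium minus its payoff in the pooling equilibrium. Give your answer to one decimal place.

Least-cost separating signal: d* solves 19.5 = 78.8 − 6.7·d*, so d* = (78.8 − 19.5)/6.7 ≈ 8.8507.
High-fitness type's separating payoff: 78.8 − 3.2 × d* = 78.8 − 3.2 × (78.8 − 19.5)/6.7 = 78.8 − 189.76/6.7 ≈ 50.478.
Pooling payoff: 0.59 × 78.8 + 0.41 × 19.5 = 54.487.
Difference: 50.478 − 54.487 = -4.009, i.e. -4.0 to one decimal place.
The high-fitness type would prefer the pooling outcome.

-4.0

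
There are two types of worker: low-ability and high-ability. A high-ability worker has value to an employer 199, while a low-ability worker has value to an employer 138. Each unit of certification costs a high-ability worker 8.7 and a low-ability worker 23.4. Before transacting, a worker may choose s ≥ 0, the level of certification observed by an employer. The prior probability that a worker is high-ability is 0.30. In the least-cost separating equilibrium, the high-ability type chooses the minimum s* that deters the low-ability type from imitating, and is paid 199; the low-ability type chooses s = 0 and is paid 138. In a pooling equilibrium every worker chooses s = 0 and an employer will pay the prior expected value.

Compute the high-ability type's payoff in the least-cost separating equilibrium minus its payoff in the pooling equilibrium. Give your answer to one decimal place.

Least-cost separating signal: s* solves 138 = 199 − 23.4·s*, so s* = (199 − 138)/23.4 ≈ 2.6068.
High-ability type's separating payoff: 199 − 8.7 × s* = 199 − 8.7 × (199 − 138)/23.4 = 199 − 530.7/23.4 ≈ 176.321.
Pooling payoff: 0.30 × 199 + 0.70 × 138 = 156.3.
Difference: 176.321 − 156.3 = 20.021, i.e. 20.0 to one decimal place.
The high-ability type prefers to separate.

20.0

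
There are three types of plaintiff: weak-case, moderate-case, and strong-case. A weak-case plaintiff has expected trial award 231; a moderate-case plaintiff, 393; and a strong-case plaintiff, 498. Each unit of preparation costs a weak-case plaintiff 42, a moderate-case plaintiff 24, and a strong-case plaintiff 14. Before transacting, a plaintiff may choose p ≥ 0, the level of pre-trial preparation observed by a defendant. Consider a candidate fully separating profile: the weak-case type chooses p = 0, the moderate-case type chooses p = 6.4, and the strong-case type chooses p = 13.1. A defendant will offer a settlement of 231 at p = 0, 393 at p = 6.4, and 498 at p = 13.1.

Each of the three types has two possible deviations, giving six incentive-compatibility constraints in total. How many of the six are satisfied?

6

Weak-case (own payoff 231): to p=6.4 gives 393 − 42×6.4 = 124.2 → no gain ✓; to p=13.1 gives 498 − 42×13.1 = -52.2 → no gain ✓.
Strong-case (own payoff 498 − 14×13.1 = 314.6): to p=0 gives 231 → no gain ✓; to p=6.4 gives 393 − 14×6.4 = 303.4 → no gain ✓.
Moderate-case (own payoff 393 − 24×6.4 = 239.4): to p=0 gives 231 → no gain ✓; to p=13.1 gives 498 − 24×13.1 = 183.6 → no gain ✓.
6 of the 6 constraints hold; this profile is a separating equilibrium.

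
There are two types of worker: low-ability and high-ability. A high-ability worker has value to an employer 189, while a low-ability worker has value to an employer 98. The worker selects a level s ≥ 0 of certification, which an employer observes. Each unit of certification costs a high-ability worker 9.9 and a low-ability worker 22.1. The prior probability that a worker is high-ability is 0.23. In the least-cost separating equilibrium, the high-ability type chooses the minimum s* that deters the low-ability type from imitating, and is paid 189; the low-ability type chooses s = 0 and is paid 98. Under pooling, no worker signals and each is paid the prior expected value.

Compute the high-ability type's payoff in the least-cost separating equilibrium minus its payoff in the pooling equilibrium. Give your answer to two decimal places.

29.31

Least-cost separating signal: s* solves 98 = 189 − 22.1·s*, so s* = (189 − 98)/22.1 ≈ 4.1176.
High-ability type's separating payoff: 189 − 9.9 × s* = 189 − 9.9 × (189 − 98)/22.1 = 189 − 900.9/22.1 ≈ 148.2353.
Pooling payoff: 0.23 × 189 + 0.77 × 98 = 118.93.
Difference: 148.2353 − 118.93 = 29.3053, i.e. 29.31 to two decimal places.
The high-ability type prefers to separate.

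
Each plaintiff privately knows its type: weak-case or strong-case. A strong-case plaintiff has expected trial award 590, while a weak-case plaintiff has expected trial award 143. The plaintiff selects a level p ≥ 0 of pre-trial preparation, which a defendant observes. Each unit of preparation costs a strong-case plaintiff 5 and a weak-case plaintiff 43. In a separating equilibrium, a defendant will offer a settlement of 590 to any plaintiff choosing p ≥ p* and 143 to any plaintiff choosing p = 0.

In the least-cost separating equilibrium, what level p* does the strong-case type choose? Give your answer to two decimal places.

10.40

A weak-case plaintiff choosing p = 0 receives 143.
Imitating at p* instead would pay 590 at cost 43·p*, netting 590 − 43·p*.
Indifference: 143 = 590 − 43·p*, so p* = (590 − 143) / 43 ≈ 10.40.
At p* the weak-case type's incentive constraint just binds; the strong-case type strictly prefers p* since its per-unit cost is lower.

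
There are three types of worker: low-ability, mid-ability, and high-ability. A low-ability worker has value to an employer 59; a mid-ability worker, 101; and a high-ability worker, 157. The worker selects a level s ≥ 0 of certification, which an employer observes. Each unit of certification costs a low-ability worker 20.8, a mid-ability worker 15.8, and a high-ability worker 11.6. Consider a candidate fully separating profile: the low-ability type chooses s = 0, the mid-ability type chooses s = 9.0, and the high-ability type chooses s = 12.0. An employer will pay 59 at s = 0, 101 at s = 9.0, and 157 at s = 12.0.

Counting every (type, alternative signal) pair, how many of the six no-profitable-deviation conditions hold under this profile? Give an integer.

3

Mid-ability (own payoff 101 − 15.8×9.0 = -41.2): to s=0 gives 59 → profitable ✗; to s=12.0 gives 157 − 15.8×12.0 = -32.6 → profitable ✗.
High-ability (own payoff 157 − 11.6×12.0 = 17.8): to s=0 gives 59 → profitable ✗; to s=9.0 gives 101 − 11.6×9.0 = -3.4 → no gain ✓.
Low-ability (own payoff 59): to s=9.0 gives 101 − 20.8×9.0 = -86.2 → no gain ✓; to s=12.0 gives 157 − 20.8×12.0 = -92.6 → no gain ✓.
3 of the 6 constraints hold; not an equilibrium.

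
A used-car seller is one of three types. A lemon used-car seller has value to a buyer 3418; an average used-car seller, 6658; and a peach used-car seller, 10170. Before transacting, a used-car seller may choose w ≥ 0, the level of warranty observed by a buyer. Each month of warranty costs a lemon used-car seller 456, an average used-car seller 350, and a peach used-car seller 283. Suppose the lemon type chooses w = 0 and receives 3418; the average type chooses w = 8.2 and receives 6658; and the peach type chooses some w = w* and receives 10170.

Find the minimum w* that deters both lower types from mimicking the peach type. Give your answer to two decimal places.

Lemon type (on-path payoff 3418) won't mimic when 3418 ≥ 10170 − 456·w*, i.e. w* ≥ 14.81.
Average type (on-path payoff 6658 − 350×8.2 = 3788) won't mimic when 3788 ≥ 10170 − 350·w*, i.e. w* ≥ 18.23.
Both must hold, so w* = max(14.81, 18.23) = 18.23. The average type's constraint binds.

18.23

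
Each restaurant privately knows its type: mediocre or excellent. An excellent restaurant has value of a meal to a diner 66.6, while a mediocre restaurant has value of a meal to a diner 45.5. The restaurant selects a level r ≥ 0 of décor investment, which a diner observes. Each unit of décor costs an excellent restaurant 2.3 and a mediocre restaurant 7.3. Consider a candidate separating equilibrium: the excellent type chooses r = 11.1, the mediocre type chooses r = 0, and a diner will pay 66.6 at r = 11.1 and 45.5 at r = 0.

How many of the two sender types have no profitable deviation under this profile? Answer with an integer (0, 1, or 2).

Excellent type: signal → 66.6 − 2.3 × 11.1 = 41.07; deviate to 0 → 45.5. IC fails (41.07 < 45.5).
Mediocre type: stay at 0 → 45.5; mimic → 66.6 − 7.3 × 11.1 = -14.43. IC holds (45.5 ≥ -14.43).
1 of 2 constraints hold, so this profile is not an equilibrium.

1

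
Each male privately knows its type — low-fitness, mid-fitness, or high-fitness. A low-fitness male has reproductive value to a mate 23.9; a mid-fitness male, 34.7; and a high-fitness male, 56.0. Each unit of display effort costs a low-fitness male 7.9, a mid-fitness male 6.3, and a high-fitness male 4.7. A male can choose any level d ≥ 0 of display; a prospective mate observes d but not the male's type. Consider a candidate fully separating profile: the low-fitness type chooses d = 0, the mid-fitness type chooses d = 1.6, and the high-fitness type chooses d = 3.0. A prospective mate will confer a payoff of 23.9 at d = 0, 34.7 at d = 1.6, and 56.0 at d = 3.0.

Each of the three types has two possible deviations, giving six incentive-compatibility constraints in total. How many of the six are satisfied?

Mid-fitness (own payoff 34.7 − 6.3×1.6 = 24.62): to d=0 gives 23.9 → no gain ✓; to d=3.0 gives 56.0 − 6.3×3.0 = 37.1 → profitable ✗.
High-fitness (own payoff 56.0 − 4.7×3.0 = 41.9): to d=0 gives 23.9 → no gain ✓; to d=1.6 gives 34.7 − 4.7×1.6 = 27.18 → no gain ✓.
Low-fitness (own payoff 23.9): to d=1.6 gives 34.7 − 7.9×1.6 = 22.06 → no gain ✓; to d=3.0 gives 56.0 − 7.9×3.0 = 32.3 → profitable ✗.
4 of the 6 constraints hold; not an equilibrium.

4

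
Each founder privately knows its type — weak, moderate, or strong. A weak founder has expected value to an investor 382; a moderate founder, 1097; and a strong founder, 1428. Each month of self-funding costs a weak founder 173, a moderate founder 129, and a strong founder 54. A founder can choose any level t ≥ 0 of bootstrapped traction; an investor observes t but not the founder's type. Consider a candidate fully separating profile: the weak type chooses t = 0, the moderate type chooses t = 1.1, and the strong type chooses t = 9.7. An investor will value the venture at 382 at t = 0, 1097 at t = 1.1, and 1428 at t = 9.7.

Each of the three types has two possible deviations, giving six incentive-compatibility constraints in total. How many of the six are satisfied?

Strong (own payoff 1428 − 54×9.7 = 904.2): to t=0 gives 382 → no gain ✓; to t=1.1 gives 1097 − 54×1.1 = 1037.6 → profitable ✗.
Moderate (own payoff 1097 − 129×1.1 = 955.1): to t=0 gives 382 → no gain ✓; to t=9.7 gives 1428 − 129×9.7 = 176.7 → no gain ✓.
Weak (own payoff 382): to t=1.1 gives 1097 − 173×1.1 = 906.7 → profitable ✗; to t=9.7 gives 1428 − 173×9.7 = -250.1 → no gain ✓.
4 of the 6 constraints hold; not an equilibrium.

4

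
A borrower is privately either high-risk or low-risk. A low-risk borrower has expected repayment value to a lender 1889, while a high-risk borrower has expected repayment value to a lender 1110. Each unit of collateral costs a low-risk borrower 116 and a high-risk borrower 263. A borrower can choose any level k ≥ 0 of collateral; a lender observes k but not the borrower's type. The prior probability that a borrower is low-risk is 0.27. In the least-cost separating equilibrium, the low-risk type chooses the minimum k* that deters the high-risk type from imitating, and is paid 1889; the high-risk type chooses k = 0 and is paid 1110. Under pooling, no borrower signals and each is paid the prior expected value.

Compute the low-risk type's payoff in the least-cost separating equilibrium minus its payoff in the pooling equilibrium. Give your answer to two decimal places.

225.08

Least-cost separating signal: k* solves 1110 = 1889 − 263·k*, so k* = (1889 − 1110)/263 ≈ 2.9620.
Low-risk type's separating payoff: 1889 − 116 × k* = 1889 − 116 × (1889 − 1110)/263 = 1889 − 90364/263 ≈ 1545.4106.
Pooling payoff: 0.27 × 1889 + 0.73 × 1110 = 1320.33.
Difference: 1545.4106 − 1320.33 = 225.0806, i.e. 225.08 to two decimal places.
The low-risk type prefers to separate.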